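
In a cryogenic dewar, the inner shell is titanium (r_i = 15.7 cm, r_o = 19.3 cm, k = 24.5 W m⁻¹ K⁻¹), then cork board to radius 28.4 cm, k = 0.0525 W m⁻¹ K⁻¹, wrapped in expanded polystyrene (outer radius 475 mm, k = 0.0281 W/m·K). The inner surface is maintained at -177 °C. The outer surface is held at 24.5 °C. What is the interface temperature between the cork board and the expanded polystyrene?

Resistance network (inner→outer):
  R_titanium = (1/0.157 − 1/0.193)/(4πk) = 1.188/(4π·24.5) = 0.003859 K/W
  R_cork board = (1/0.193 − 1/0.284)/(4πk) = 1.660/(4π·0.0525) = 2.516 K/W
  R_expanded polystyrene = (1/0.284 − 1/0.475)/(4πk) = 1.416/(4π·0.0281) = 4.010 K/W
ΣR = 0.003859 + 2.516 + 4.010 = 6.530 K/W
Q = ΔT/ΣR = (-177 °C − 24.5 °C)/6.530 = -30.86 W
From the inner boundary to the cork board/expanded polystyrene interface, ΣR_partial = 2.520 K/W.
T_interface = T_in − Q·ΣR_partial = -177 °C − (-30.86)(2.520) = -99.2 °C

T = -99.2 °C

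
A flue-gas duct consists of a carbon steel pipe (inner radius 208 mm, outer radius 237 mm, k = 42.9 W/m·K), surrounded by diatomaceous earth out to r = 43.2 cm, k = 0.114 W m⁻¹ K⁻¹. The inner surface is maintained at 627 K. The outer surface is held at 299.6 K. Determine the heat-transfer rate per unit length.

Q' = 390 W/m

Treat each layer as a resistance in series:
  R'_carbon steel = ln(0.237/0.208)/(2πk) = 0.1305/(2π·42.9) = 4.842×10^-4 m·K/W
  R'_diatomaceous earth = ln(0.432/0.237)/(2πk) = 0.6004/(2π·0.114) = 0.8382 m·K/W
ΣR = 4.842×10^-4 + 0.8382 = 0.8387 m·K/W
Q' = ΔT/ΣR = (627 K − 299.6 K)/0.8387 = 390 W/m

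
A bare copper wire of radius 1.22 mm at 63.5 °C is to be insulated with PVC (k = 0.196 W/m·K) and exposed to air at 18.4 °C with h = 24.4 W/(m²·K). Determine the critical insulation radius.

For a cylinder, r_cr = k_ins/h = 0.196/24.4 = 0.00803 m = 0.803 cm

r_cr = 0.803 cm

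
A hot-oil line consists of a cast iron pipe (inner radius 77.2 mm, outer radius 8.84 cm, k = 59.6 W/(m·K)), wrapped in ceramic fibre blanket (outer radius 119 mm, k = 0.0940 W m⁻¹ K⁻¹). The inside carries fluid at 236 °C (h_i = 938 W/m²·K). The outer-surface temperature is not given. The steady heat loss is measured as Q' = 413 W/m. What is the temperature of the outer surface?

T_out = 27.1 °C

Series resistances:
  R'_conv,in = 1/(2πr h) = 1/(2π·0.0772·938) = 0.002198 m·K/W
  R'_cast iron = ln(0.0884/0.0772)/(2πk) = 0.1355/(2π·59.6) = 3.618×10^-4 m·K/W
  R'_ceramic fibre blanket = ln(0.119/0.0884)/(2πk) = 0.2973/(2π·0.0940) = 0.5033 m·K/W
ΣR = 0.5058 m·K/W
ΔT = Q'·ΣR = 413 × 0.5058 = 208.9 K
Heat flows outward, so T_out = T_in − ΔT = 236 − 208.9 = 27.1 °C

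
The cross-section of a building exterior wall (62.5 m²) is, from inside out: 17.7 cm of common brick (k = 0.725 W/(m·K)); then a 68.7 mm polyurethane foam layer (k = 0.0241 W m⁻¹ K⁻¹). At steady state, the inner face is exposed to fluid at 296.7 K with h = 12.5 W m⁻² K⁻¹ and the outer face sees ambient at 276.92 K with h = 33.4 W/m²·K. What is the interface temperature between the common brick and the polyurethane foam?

Series thermal resistances, inner to outer:
  R_conv,in = 1/(hA) = 1/(12.5·62.5) = 0.001280 K/W
  R_common brick = L/(kA) = 0.177/(0.725·62.5) = 0.003906 K/W
  R_polyurethane foam = L/(kA) = 0.0687/(0.0241·62.5) = 0.04561 K/W
  R_conv,out = 1/(hA) = 1/(33.4·62.5) = 4.790×10^-4 K/W
ΣR = 0.001280 + 0.003906 + 0.04561 + 4.790×10^-4 = 0.05128 K/W
Q = ΔT/ΣR = (296.7 K − 276.92 K)/0.05128 = 385.7 W
From the inner boundary to the common brick/polyurethane foam interface, ΣR_partial = 0.005186 K/W.
T_interface = T_in − Q·ΣR_partial = 296.7 K − (385.7)(0.005186) = 294.7 K

T = 294.7 K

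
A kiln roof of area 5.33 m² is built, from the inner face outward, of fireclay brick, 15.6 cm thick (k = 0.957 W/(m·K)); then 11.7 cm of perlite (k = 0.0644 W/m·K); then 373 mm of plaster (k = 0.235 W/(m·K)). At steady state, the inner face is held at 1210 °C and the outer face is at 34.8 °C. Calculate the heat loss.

Series thermal resistances, inner to outer:
  R_fireclay brick = L/(kA) = 0.156/(0.957·5.33) = 0.03058 K/W
  R_perlite = L/(kA) = 0.117/(0.0644·5.33) = 0.3409 K/W
  R_plaster = L/(kA) = 0.373/(0.235·5.33) = 0.2978 K/W
ΣR = 0.03058 + 0.3409 + 0.2978 = 0.6693 K/W
Q = ΔT/ΣR = (1210 °C − 34.8 °C)/0.6693 = 1760 W

Q = 1760 W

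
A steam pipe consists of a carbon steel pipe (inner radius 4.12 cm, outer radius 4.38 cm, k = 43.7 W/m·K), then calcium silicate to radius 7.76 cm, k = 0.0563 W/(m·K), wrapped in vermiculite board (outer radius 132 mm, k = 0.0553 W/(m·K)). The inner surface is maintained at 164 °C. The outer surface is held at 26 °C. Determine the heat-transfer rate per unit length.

Resistance network (inner→outer):
  R'_carbon steel = ln(0.0438/0.0412)/(2πk) = 0.06120/(2π·43.7) = 2.229×10^-4 m·K/W
  R'_calcium silicate = ln(0.0776/0.0438)/(2πk) = 0.5719/(2π·0.0563) = 1.617 m·K/W
  R'_vermiculite board = ln(0.132/0.0776)/(2πk) = 0.5312/(2π·0.0553) = 1.529 m·K/W
ΣR = 2.229×10^-4 + 1.617 + 1.529 = 3.146 m·K/W
Q' = ΔT/ΣR = (164 °C − 26 °C)/3.146 = 43.9 W/m

Q' = 43.9 W/m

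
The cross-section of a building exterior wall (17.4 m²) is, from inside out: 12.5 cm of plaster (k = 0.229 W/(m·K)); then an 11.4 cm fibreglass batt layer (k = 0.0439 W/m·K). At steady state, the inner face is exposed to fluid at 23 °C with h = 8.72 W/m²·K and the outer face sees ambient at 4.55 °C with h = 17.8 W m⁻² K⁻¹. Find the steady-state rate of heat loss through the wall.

Q = 96.9 W

Treat each layer as a resistance in series:
  R_conv,in = 1/(hA) = 1/(8.72·17.4) = 0.006591 K/W
  R_plaster = L/(kA) = 0.125/(0.229·17.4) = 0.03137 K/W
  R_fibreglass batt = L/(kA) = 0.114/(0.0439·17.4) = 0.1492 K/W
  R_conv,out = 1/(hA) = 1/(17.8·17.4) = 0.003229 K/W
ΣR = 0.006591 + 0.03137 + 0.1492 + 0.003229 = 0.1904 K/W
Q = ΔT/ΣR = (23 °C − 4.55 °C)/0.1904 = 96.9 W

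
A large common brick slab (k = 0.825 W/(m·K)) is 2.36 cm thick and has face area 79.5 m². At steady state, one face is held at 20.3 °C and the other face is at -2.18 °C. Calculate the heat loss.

Q = 62.5 kW

Q = kA·ΔT/L = 0.825 × 79.5 × |20.3 °C − -2.18 °C| / 0.0236 = 62500 W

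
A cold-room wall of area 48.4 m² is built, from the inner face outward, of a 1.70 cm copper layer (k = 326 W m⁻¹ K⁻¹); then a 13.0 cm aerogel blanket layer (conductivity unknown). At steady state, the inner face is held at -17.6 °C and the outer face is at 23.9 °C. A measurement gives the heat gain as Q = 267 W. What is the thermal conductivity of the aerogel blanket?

k = 0.0173 W/m·K

ΣR = ΔT/Q = |-17.6 − 23.9|/267 = 0.1554 K/W
Known resistances:
  R_copper = L/(kA) = 0.0170/(326·48.4) = 1.077×10^-6 K/W
R_aerogel blanket = ΣR − ΣR_known = 0.1554 − 1.077×10^-6 = 0.1554 K/W
L/(kA) = 0.1554 ⇒ k = 0.130/(0.1554·48.4) = 0.0173 W/m·K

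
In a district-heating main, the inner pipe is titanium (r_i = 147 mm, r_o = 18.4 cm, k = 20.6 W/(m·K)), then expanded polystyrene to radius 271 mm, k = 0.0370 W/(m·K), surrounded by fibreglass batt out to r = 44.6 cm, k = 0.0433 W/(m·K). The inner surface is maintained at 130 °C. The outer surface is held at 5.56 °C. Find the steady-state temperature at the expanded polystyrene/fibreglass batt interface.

T = 70.7 °C

Treat each layer as a resistance in series:
  R'_titanium = ln(0.184/0.147)/(2πk) = 0.2245/(2π·20.6) = 0.001735 m·K/W
  R'_expanded polystyrene = ln(0.271/0.184)/(2πk) = 0.3872/(2π·0.0370) = 1.665 m·K/W
  R'_fibreglass batt = ln(0.446/0.271)/(2πk) = 0.4982/(2π·0.0433) = 1.831 m·K/W
ΣR = 0.001735 + 1.665 + 1.831 = 3.498 m·K/W
Q' = ΔT/ΣR = (130 °C − 5.56 °C)/3.498 = 35.57 W/m
From the inner boundary to the expanded polystyrene/fibreglass batt interface, ΣR_partial = 1.667 m·K/W.
T_interface = T_in − Q'·ΣR_partial = 130 °C − (35.57)(1.667) = 70.7 °C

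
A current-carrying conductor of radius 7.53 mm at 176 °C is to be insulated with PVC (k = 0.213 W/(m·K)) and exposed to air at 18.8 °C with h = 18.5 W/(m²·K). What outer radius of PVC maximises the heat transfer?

For a cylinder, r_cr = k_ins/h = 0.213/18.5 = 0.0115 m = 1.15 cm

r_cr = 1.15 cm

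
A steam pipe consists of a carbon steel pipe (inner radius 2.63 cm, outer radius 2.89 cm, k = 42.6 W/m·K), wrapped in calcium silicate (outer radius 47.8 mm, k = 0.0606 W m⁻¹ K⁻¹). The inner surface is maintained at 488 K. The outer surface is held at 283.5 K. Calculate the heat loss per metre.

Q' = 155 W/m

Series thermal resistances, inner to outer:
  R'_carbon steel = ln(0.0289/0.0263)/(2πk) = 0.09427/(2π·42.6) = 3.522×10^-4 m·K/W
  R'_calcium silicate = ln(0.0478/0.0289)/(2πk) = 0.5032/(2π·0.0606) = 1.322 m·K/W
ΣR = 3.522×10^-4 + 1.322 = 1.322 m·K/W
Q' = ΔT/ΣR = (488 K − 283.5 K)/1.322 = 155 W/m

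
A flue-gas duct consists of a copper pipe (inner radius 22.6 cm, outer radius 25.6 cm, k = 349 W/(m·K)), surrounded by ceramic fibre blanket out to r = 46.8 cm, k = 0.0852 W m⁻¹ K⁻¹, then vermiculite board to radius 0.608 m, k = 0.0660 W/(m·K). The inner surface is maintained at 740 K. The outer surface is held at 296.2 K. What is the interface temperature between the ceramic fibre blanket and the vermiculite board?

T = 456 K

Series thermal resistances, inner to outer:
  R'_copper = ln(0.256/0.226)/(2πk) = 0.1246/(2π·349) = 5.684×10^-5 m·K/W
  R'_ceramic fibre blanket = ln(0.468/0.256)/(2πk) = 0.6033/(2π·0.0852) = 1.127 m·K/W
  R'_vermiculite board = ln(0.608/0.468)/(2πk) = 0.2617/(2π·0.0660) = 0.6311 m·K/W
ΣR = 5.684×10^-5 + 1.127 + 0.6311 = 1.758 m·K/W
Q' = ΔT/ΣR = (740 K − 296.2 K)/1.758 = 252.4 W/m
From the inner boundary to the ceramic fibre blanket/vermiculite board interface, ΣR_partial = 1.127 m·K/W.
T_interface = T_in − Q'·ΣR_partial = 740 K − (252.4)(1.127) = 456 K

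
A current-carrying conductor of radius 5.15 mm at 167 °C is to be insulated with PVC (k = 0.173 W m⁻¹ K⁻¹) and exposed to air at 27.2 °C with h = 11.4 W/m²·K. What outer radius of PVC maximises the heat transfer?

For a cylinder, r_cr = k_ins/h = 0.173/11.4 = 0.0152 m = 1.52 cm

r_cr = 1.52 cm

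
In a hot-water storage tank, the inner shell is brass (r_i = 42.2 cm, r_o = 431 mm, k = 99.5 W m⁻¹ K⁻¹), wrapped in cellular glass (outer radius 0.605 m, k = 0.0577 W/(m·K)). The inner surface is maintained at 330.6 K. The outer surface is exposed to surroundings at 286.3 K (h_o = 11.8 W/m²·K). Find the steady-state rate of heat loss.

Q = 47.2 W

Series thermal resistances, inner to outer:
  R_brass = (1/0.422 − 1/0.431)/(4πk) = 0.04948/(4π·99.5) = 3.957×10^-5 K/W
  R_cellular glass = (1/0.431 − 1/0.605)/(4πk) = 0.6673/(4π·0.0577) = 0.9203 K/W
  R_conv,out = 1/(4πr²h) = 1/(4π·0.605²·11.8) = 0.01842 K/W
ΣR = 3.957×10^-5 + 0.9203 + 0.01842 = 0.9388 K/W
Q = ΔT/ΣR = (330.6 K − 286.3 K)/0.9388 = 47.2 W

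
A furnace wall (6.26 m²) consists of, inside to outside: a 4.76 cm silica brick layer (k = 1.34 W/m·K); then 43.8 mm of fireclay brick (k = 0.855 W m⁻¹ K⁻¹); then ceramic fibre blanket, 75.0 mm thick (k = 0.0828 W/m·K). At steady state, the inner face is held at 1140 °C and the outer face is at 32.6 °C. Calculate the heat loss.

Treat each layer as a resistance in series:
  R_silica brick = L/(kA) = 0.0476/(1.34·6.26) = 0.005675 K/W
  R_fireclay brick = L/(kA) = 0.0438/(0.855·6.26) = 0.008183 K/W
  R_ceramic fibre blanket = L/(kA) = 0.0750/(0.0828·6.26) = 0.1447 K/W
ΣR = 0.005675 + 0.008183 + 0.1447 = 0.1586 K/W
Q = ΔT/ΣR = (1140 °C − 32.6 °C)/0.1586 = 6980 W

Q = 6.98 kW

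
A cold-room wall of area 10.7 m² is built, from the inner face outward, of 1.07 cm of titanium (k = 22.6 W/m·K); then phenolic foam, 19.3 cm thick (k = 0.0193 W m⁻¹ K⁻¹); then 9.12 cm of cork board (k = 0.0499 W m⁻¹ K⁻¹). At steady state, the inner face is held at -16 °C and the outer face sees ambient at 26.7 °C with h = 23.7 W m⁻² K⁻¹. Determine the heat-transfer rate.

Treat each layer as a resistance in series:
  R_titanium = L/(kA) = 0.0107/(22.6·10.7) = 4.425×10^-5 K/W
  R_phenolic foam = L/(kA) = 0.193/(0.0193·10.7) = 0.9346 K/W
  R_cork board = L/(kA) = 0.0912/(0.0499·10.7) = 0.1708 K/W
  R_conv,out = 1/(hA) = 1/(23.7·10.7) = 0.003943 K/W
ΣR = 4.425×10^-5 + 0.9346 + 0.1708 + 0.003943 = 1.109 K/W
Q = ΔT/ΣR = (-16 °C − 26.7 °C)/1.109 = -38.5 W
(Negative Q ⇒ heat flows inward; heat gain = 38.5 W.)

Q = 38.5 W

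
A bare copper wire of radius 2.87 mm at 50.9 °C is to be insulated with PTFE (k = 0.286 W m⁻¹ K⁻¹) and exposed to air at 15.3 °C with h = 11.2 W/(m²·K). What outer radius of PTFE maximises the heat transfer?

For a cylinder, r_cr = k_ins/h = 0.286/11.2 = 0.0255 m = 2.55 cm

r_cr = 2.55 cm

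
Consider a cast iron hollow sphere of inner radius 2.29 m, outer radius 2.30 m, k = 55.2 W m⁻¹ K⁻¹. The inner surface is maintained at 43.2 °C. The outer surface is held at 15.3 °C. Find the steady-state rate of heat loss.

Q = 10200 kW

Q = 4πk·ΔT/(1/r₁ − 1/r₂) = 4π × 55.2 × 27.9 / (1/2.29 − 1/2.30) = 1.02×10^7 W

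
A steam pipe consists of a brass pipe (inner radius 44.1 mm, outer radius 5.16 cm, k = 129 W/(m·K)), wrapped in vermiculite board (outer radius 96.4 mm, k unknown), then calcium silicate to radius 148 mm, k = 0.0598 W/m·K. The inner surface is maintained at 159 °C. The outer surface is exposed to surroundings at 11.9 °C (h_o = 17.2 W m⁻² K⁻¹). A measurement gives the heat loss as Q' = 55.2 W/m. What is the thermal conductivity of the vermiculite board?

ΣR = ΔT/Q' = |159 − 11.9|/55.2 = 2.665 m·K/W
Known resistances:
  R'_brass = ln(0.0516/0.0441)/(2πk) = 0.1571/(2π·129) = 1.938×10^-4 m·K/W
  R'_calcium silicate = ln(0.148/0.0964)/(2πk) = 0.4287/(2π·0.0598) = 1.141 m·K/W
  R'_conv,out = 1/(2πr h) = 1/(2π·0.148·17.2) = 0.06252 m·K/W
R_vermiculite board = ΣR − ΣR_known = 2.665 − 1.204 = 1.461 m·K/W
ln(r₂/r₁)/(2πk) = 1.461 ⇒ k = 0.6250/(2π·1.461) = 0.0681 W/m·K

k = 0.0681 W/m·K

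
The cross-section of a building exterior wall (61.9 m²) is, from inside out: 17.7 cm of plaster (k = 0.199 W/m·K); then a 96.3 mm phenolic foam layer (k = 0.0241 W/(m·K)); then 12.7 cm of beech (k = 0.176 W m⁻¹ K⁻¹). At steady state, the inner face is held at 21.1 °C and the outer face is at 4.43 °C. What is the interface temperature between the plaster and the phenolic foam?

T = 18.5 °C

Resistance network (inner→outer):
  R_plaster = L/(kA) = 0.177/(0.199·61.9) = 0.01437 K/W
  R_phenolic foam = L/(kA) = 0.0963/(0.0241·61.9) = 0.06455 K/W
  R_beech = L/(kA) = 0.127/(0.176·61.9) = 0.01166 K/W
ΣR = 0.01437 + 0.06455 + 0.01166 = 0.09058 K/W
Q = ΔT/ΣR = (21.1 °C − 4.43 °C)/0.09058 = 184.0 W
From the inner boundary to the plaster/phenolic foam interface, ΣR_partial = 0.01437 K/W.
T_interface = T_in − Q·ΣR_partial = 21.1 °C − (184.0)(0.01437) = 18.5 °C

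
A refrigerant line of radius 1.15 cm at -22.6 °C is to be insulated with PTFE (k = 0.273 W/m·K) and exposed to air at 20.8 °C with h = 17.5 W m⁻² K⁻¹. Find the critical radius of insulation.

For a cylinder, r_cr = k_ins/h = 0.273/17.5 = 0.0156 m = 1.56 cm

r_cr = 1.56 cm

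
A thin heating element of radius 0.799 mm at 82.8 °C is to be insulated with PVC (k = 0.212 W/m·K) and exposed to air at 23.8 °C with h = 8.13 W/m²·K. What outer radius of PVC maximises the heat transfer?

For a cylinder, r_cr = k_ins/h = 0.212/8.13 = 0.0261 m = 2.61 cm

r_cr = 2.61 cm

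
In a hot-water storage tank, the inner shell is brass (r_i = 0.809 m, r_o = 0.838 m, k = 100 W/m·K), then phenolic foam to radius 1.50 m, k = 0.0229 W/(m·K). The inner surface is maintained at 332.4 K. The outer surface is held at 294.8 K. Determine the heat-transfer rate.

Series thermal resistances, inner to outer:
  R_brass = (1/0.809 − 1/0.838)/(4πk) = 0.04278/(4π·100) = 3.404×10^-5 K/W
  R_phenolic foam = (1/0.838 − 1/1.50)/(4πk) = 0.5267/(4π·0.0229) = 1.830 K/W
ΣR = 3.404×10^-5 + 1.830 = 1.830 K/W
Q = ΔT/ΣR = (332.4 K − 294.8 K)/1.830 = 20.5 W

Q = 20.5 W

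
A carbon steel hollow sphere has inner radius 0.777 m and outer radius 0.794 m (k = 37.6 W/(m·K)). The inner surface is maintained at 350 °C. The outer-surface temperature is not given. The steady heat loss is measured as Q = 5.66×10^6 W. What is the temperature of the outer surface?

Series resistances:
  R_carbon steel = (1/0.777 − 1/0.794)/(4πk) = 0.02756/(4π·37.6) = 5.832×10^-5 K/W
ΣR = 5.832×10^-5 K/W
ΔT = Q·ΣR = 5.66×10^6 × 5.832×10^-5 = 330.1 K
Heat flows outward, so T_out = T_in − ΔT = 350 − 330.1 = 19.9 °C

T_out = 19.9 °C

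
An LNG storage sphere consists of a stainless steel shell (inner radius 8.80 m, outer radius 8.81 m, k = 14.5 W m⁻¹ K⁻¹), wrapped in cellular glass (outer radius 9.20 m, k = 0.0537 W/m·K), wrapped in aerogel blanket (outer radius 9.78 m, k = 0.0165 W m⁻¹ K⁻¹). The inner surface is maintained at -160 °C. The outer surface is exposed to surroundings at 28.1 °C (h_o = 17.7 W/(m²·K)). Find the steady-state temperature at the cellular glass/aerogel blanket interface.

Series thermal resistances, inner to outer:
  R_stainless steel = (1/8.80 − 1/8.81)/(4πk) = 1.290×10^-4/(4π·14.5) = 7.079×10^-7 K/W
  R_cellular glass = (1/8.81 − 1/9.20)/(4πk) = 0.004812/(4π·0.0537) = 0.007130 K/W
  R_aerogel blanket = (1/9.20 − 1/9.78)/(4πk) = 0.006446/(4π·0.0165) = 0.03109 K/W
  R_conv,out = 1/(4πr²h) = 1/(4π·9.78²·17.7) = 4.700×10^-5 K/W
ΣR = 7.079×10^-7 + 0.007130 + 0.03109 + 4.700×10^-5 = 0.03827 K/W
Q = ΔT/ΣR = (-160 °C − 28.1 °C)/0.03827 = -4915 W
From the inner boundary to the cellular glass/aerogel blanket interface, ΣR_partial = 0.007131 K/W.
T_interface = T_in − Q·ΣR_partial = -160 °C − (-4915)(0.007131) = -125 °C

T = -125 °C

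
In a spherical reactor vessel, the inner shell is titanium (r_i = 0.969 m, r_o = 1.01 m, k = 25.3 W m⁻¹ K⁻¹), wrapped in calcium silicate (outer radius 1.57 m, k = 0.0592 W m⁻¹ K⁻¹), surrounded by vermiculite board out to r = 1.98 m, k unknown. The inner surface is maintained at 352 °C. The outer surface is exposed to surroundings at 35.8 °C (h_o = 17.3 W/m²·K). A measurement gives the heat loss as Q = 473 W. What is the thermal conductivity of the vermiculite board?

k = 0.0545 W/m·K

ΣR = ΔT/Q = |352 − 35.8|/473 = 0.6685 K/W
Known resistances:
  R_titanium = (1/0.969 − 1/1.01)/(4πk) = 0.04189/(4π·25.3) = 1.318×10^-4 K/W
  R_calcium silicate = (1/1.01 − 1/1.57)/(4πk) = 0.3532/(4π·0.0592) = 0.4747 K/W
  R_conv,out = 1/(4πr²h) = 1/(4π·1.98²·17.3) = 0.001173 K/W
R_vermiculite board = ΣR − ΣR_known = 0.6685 − 0.4760 = 0.1925 K/W
(1/r₁−1/r₂)/(4πk) = 0.1925 ⇒ k = 0.1319/(4π·0.1925) = 0.0545 W/m·K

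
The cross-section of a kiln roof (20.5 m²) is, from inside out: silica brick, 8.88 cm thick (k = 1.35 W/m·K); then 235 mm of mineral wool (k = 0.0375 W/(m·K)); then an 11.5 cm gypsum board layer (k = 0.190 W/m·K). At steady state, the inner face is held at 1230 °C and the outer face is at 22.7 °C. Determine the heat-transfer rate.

Q = 3570 W

Resistance network (inner→outer):
  R_silica brick = L/(kA) = 0.0888/(1.35·20.5) = 0.003209 K/W
  R_mineral wool = L/(kA) = 0.235/(0.0375·20.5) = 0.3057 K/W
  R_gypsum board = L/(kA) = 0.115/(0.190·20.5) = 0.02953 K/W
ΣR = 0.003209 + 0.3057 + 0.02953 = 0.3384 K/W
Q = ΔT/ΣR = (1230 °C − 22.7 °C)/0.3384 = 3570 W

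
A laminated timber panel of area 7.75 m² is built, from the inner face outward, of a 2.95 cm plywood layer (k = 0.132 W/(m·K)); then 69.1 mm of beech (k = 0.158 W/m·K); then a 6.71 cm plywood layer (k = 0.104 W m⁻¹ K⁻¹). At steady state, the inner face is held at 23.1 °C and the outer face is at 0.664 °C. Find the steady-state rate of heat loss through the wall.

Q = 133 W

Treat each layer as a resistance in series:
  R_plywood = L/(kA) = 0.0295/(0.132·7.75) = 0.02884 K/W
  R_beech = L/(kA) = 0.0691/(0.158·7.75) = 0.05643 K/W
  R_plywood = L/(kA) = 0.0671/(0.104·7.75) = 0.08325 K/W
ΣR = 0.02884 + 0.05643 + 0.08325 = 0.1685 K/W
Q = ΔT/ΣR = (23.1 °C − 0.664 °C)/0.1685 = 133 W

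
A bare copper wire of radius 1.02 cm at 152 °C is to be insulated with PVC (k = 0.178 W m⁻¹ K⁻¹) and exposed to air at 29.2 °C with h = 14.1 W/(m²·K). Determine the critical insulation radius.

r_cr = 1.26 cm

For a cylinder, r_cr = k_ins/h = 0.178/14.1 = 0.0126 m = 1.26 cm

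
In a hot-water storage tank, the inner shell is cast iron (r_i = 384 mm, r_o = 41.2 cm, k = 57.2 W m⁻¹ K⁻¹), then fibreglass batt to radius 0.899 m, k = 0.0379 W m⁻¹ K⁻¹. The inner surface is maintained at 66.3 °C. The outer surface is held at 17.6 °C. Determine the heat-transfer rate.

Q = 17.6 W

Resistance network (inner→outer):
  R_cast iron = (1/0.384 − 1/0.412)/(4πk) = 0.1770/(4π·57.2) = 2.462×10^-4 K/W
  R_fibreglass batt = (1/0.412 − 1/0.899)/(4πk) = 1.315/(4π·0.0379) = 2.761 K/W
ΣR = 2.462×10^-4 + 2.761 = 2.761 K/W
Q = ΔT/ΣR = (66.3 °C − 17.6 °C)/2.761 = 17.6 W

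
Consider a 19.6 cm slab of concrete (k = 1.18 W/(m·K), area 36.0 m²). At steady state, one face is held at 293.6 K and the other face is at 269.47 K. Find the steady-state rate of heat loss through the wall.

Q = kA·ΔT/L = 1.18 × 36.0 × |293.6 K − 269.47 K| / 0.196 = 5230 W

Q = 5230 W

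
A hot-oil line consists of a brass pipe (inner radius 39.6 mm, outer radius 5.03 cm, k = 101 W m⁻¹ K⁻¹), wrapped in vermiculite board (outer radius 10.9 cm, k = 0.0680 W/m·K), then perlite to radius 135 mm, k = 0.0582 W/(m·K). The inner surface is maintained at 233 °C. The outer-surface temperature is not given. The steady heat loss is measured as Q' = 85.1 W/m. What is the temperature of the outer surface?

T_out = 29.2 °C

Sum the resistances:
  R'_brass = ln(0.0503/0.0396)/(2πk) = 0.2392/(2π·101) = 3.769×10^-4 m·K/W
  R'_vermiculite board = ln(0.109/0.0503)/(2πk) = 0.7733/(2π·0.0680) = 1.810 m·K/W
  R'_perlite = ln(0.135/0.109)/(2πk) = 0.2139/(2π·0.0582) = 0.5850 m·K/W
ΣR = 2.395 m·K/W
ΔT = Q'·ΣR = 85.1 × 2.395 = 203.8 K
Heat flows outward, so T_out = T_in − ΔT = 233 − 203.8 = 29.2 °C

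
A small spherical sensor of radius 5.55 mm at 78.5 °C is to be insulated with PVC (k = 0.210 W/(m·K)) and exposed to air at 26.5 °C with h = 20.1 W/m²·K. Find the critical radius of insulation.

For a sphere, r_cr = 2k_ins/h = 2·0.210/20.1 = 0.0209 m = 2.09 cm

r_cr = 2.09 cm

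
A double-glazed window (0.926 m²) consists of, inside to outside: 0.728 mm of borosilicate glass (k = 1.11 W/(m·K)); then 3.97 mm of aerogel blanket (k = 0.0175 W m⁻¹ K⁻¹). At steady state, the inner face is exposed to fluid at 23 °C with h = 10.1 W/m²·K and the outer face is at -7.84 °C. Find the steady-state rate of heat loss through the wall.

Q = 87.5 W

Series thermal resistances, inner to outer:
  R_conv,in = 1/(hA) = 1/(10.1·0.926) = 0.1069 K/W
  R_borosilicate glass = L/(kA) = 7.28×10^-4/(1.11·0.926) = 7.083×10^-4 K/W
  R_aerogel blanket = L/(kA) = 0.00397/(0.0175·0.926) = 0.2450 K/W
ΣR = 0.1069 + 7.083×10^-4 + 0.2450 = 0.3526 K/W
Q = ΔT/ΣR = (23 °C − -7.84 °C)/0.3526 = 87.5 W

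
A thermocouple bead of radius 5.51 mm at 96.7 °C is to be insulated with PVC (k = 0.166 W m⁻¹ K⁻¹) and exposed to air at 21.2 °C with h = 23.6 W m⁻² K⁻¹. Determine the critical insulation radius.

For a sphere, r_cr = 2k_ins/h = 2·0.166/23.6 = 0.0141 m = 1.41 cm

r_cr = 1.41 cm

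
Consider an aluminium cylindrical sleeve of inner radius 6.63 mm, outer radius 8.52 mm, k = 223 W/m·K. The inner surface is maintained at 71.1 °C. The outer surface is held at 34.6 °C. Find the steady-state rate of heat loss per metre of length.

Q' = 2πk·ΔT/ln(r₂/r₁) = 2π × 223 × 36.5 / ln(0.00852/0.00663) = 2.04×10^5 W/m

Q' = 204 kW/m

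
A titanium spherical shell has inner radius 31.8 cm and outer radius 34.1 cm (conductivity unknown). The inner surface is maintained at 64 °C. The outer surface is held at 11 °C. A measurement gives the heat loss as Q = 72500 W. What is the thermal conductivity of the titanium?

ΣR = ΔT/Q = |64 − 11|/72500 = 7.310×10^-4 K/W
(1/r₁−1/r₂)/(4πk) = 7.310×10^-4 ⇒ k = 0.2121/(4π·7.310×10^-4) = 23.1 W/m·K

k = 23.1 W/m·K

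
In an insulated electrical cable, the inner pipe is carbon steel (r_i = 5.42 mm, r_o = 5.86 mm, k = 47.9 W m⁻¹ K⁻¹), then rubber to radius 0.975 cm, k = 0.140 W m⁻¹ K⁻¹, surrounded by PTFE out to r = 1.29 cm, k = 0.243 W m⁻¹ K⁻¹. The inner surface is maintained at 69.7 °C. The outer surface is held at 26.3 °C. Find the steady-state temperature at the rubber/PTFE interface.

Treat each layer as a resistance in series:
  R'_carbon steel = ln(0.00586/0.00542)/(2πk) = 0.07805/(2π·47.9) = 2.593×10^-4 m·K/W
  R'_rubber = ln(0.00975/0.00586)/(2πk) = 0.5091/(2π·0.140) = 0.5788 m·K/W
  R'_PTFE = ln(0.0129/0.00975)/(2πk) = 0.2800/(2π·0.243) = 0.1834 m·K/W
ΣR = 2.593×10^-4 + 0.5788 + 0.1834 = 0.7625 m·K/W
Q' = ΔT/ΣR = (69.7 °C − 26.3 °C)/0.7625 = 56.92 W/m
From the inner boundary to the rubber/PTFE interface, ΣR_partial = 0.5791 m·K/W.
T_interface = T_in − Q'·ΣR_partial = 69.7 °C − (56.92)(0.5791) = 36.7 °C

T = 36.7 °C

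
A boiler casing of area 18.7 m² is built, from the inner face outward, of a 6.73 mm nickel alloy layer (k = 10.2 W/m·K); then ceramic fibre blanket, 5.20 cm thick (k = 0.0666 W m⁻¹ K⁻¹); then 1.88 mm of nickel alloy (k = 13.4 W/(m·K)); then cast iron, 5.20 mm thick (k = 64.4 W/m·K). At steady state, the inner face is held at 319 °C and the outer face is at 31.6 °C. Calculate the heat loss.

Series thermal resistances, inner to outer:
  R_nickel alloy = L/(kA) = 0.00673/(10.2·18.7) = 3.528×10^-5 K/W
  R_ceramic fibre blanket = L/(kA) = 0.0520/(0.0666·18.7) = 0.04175 K/W
  R_nickel alloy = L/(kA) = 0.00188/(13.4·18.7) = 7.503×10^-6 K/W
  R_cast iron = L/(kA) = 0.00520/(64.4·18.7) = 4.318×10^-6 K/W
ΣR = 3.528×10^-5 + 0.04175 + 7.503×10^-6 + 4.318×10^-6 = 0.04180 K/W
Q = ΔT/ΣR = (319 °C − 31.6 °C)/0.04180 = 6880 W

Q = 6.88 kW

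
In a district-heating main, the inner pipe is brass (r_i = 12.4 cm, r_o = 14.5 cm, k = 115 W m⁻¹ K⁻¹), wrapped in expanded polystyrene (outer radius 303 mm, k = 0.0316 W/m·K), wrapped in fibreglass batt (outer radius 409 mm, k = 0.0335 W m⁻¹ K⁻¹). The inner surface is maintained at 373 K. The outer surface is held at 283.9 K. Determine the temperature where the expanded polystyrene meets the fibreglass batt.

T = 308.6 K

Resistance network (inner→outer):
  R'_brass = ln(0.145/0.124)/(2πk) = 0.1565/(2π·115) = 2.165×10^-4 m·K/W
  R'_expanded polystyrene = ln(0.303/0.145)/(2πk) = 0.7370/(2π·0.0316) = 3.712 m·K/W
  R'_fibreglass batt = ln(0.409/0.303)/(2πk) = 0.3000/(2π·0.0335) = 1.425 m·K/W
ΣR = 2.165×10^-4 + 3.712 + 1.425 = 5.137 m·K/W
Q' = ΔT/ΣR = (373 K − 283.9 K)/5.137 = 17.34 W/m
From the inner boundary to the expanded polystyrene/fibreglass batt interface, ΣR_partial = 3.712 m·K/W.
T_interface = T_in − Q'·ΣR_partial = 373 K − (17.34)(3.712) = 308.6 K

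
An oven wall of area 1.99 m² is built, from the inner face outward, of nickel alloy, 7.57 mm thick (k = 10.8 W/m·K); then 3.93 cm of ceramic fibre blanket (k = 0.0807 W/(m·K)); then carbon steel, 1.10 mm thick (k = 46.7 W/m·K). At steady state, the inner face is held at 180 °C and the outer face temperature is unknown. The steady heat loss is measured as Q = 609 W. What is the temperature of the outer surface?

Sum the resistances:
  R_nickel alloy = L/(kA) = 0.00757/(10.8·1.99) = 3.522×10^-4 K/W
  R_ceramic fibre blanket = L/(kA) = 0.0393/(0.0807·1.99) = 0.2447 K/W
  R_carbon steel = L/(kA) = 0.00110/(46.7·1.99) = 1.184×10^-5 K/W
ΣR = 0.2451 K/W
ΔT = Q·ΣR = 609 × 0.2451 = 149.3 K
Heat flows outward, so T_out = T_in − ΔT = 180 − 149.3 = 30.7 °C

T_out = 30.7 °C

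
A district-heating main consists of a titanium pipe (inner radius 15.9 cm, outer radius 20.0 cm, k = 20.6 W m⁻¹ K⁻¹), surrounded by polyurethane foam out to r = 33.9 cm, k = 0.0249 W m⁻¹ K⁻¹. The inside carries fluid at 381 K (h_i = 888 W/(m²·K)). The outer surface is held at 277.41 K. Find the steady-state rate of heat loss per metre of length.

Q' = 30.7 W/m

Resistance network (inner→outer):
  R'_conv,in = 1/(2πr h) = 1/(2π·0.159·888) = 0.001127 m·K/W
  R'_titanium = ln(0.200/0.159)/(2πk) = 0.2294/(2π·20.6) = 0.001772 m·K/W
  R'_polyurethane foam = ln(0.339/0.200)/(2πk) = 0.5277/(2π·0.0249) = 3.373 m·K/W
ΣR = 0.001127 + 0.001772 + 3.373 = 3.376 m·K/W
Q' = ΔT/ΣR = (381 K − 277.41 K)/3.376 = 30.7 W/m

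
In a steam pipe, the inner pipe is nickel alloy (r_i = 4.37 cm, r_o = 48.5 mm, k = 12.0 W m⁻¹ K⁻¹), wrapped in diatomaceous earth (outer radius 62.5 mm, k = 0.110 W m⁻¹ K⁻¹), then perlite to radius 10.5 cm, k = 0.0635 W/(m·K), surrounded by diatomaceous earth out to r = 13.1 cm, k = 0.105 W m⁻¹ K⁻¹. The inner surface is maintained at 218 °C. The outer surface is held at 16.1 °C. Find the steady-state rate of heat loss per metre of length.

Resistance network (inner→outer):
  R'_nickel alloy = ln(0.0485/0.0437)/(2πk) = 0.1042/(2π·12.0) = 0.001382 m·K/W
  R'_diatomaceous earth = ln(0.0625/0.0485)/(2πk) = 0.2536/(2π·0.110) = 0.3669 m·K/W
  R'_perlite = ln(0.105/0.0625)/(2πk) = 0.5188/(2π·0.0635) = 1.300 m·K/W
  R'_diatomaceous earth = ln(0.131/0.105)/(2πk) = 0.2212/(2π·0.105) = 0.3353 m·K/W
ΣR = 0.001382 + 0.3669 + 1.300 + 0.3353 = 2.004 m·K/W
Q' = ΔT/ΣR = (218 °C − 16.1 °C)/2.004 = 101 W/m

Q' = 101 W/m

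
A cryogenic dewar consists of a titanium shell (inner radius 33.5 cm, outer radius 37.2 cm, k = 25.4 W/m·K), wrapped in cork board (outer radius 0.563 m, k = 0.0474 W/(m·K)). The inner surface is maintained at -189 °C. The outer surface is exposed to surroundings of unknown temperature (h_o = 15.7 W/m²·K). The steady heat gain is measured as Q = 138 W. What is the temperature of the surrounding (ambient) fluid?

Sum the resistances:
  R_titanium = (1/0.335 − 1/0.372)/(4πk) = 0.2969/(4π·25.4) = 9.302×10^-4 K/W
  R_cork board = (1/0.372 − 1/0.563)/(4πk) = 0.9120/(4π·0.0474) = 1.531 K/W
  R_conv,out = 1/(4πr²h) = 1/(4π·0.563²·15.7) = 0.01599 K/W
ΣR = 1.548 K/W
ΔT = Q·ΣR = 138 × 1.548 = 213.6 K
Heat flows inward, so T_out = T_in + ΔT = -189 + 213.6 = 24.6 °C

T_out = 24.6 °C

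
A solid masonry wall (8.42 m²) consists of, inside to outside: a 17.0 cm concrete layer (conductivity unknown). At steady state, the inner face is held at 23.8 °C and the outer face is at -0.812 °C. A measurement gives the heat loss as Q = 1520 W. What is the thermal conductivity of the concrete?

ΣR = ΔT/Q = |23.8 − -0.812|/1520 = 0.01619 K/W
L/(kA) = 0.01619 ⇒ k = 0.170/(0.01619·8.42) = 1.25 W/m·K

k = 1.25 W/m·K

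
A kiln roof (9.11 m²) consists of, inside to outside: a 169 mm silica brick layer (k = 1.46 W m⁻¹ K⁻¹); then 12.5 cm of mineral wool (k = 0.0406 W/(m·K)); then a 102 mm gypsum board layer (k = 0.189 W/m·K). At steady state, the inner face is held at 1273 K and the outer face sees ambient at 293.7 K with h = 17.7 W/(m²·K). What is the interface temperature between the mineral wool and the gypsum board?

Series thermal resistances, inner to outer:
  R_silica brick = L/(kA) = 0.169/(1.46·9.11) = 0.01271 K/W
  R_mineral wool = L/(kA) = 0.125/(0.0406·9.11) = 0.3380 K/W
  R_gypsum board = L/(kA) = 0.102/(0.189·9.11) = 0.05924 K/W
  R_conv,out = 1/(hA) = 1/(17.7·9.11) = 0.006202 K/W
ΣR = 0.01271 + 0.3380 + 0.05924 + 0.006202 = 0.4162 K/W
Q = ΔT/ΣR = (1273 K − 293.7 K)/0.4162 = 2353 W
From the inner boundary to the mineral wool/gypsum board interface, ΣR_partial = 0.3507 K/W.
T_interface = T_in − Q·ΣR_partial = 1273 K − (2353)(0.3507) = 448 K

T = 448 K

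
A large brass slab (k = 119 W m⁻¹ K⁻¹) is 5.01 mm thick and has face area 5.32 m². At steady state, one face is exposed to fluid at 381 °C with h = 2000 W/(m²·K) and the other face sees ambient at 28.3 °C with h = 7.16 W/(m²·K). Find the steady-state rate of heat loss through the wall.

Treat each layer as a resistance in series:
  R_conv,in = 1/(hA) = 1/(2000·5.32) = 9.398×10^-5 K/W
  R_brass = L/(kA) = 0.00501/(119·5.32) = 7.914×10^-6 K/W
  R_conv,out = 1/(hA) = 1/(7.16·5.32) = 0.02625 K/W
ΣR = 9.398×10^-5 + 7.914×10^-6 + 0.02625 = 0.02635 K/W
Q = ΔT/ΣR = (381 °C − 28.3 °C)/0.02635 = 13400 W

Q = 13.4 kW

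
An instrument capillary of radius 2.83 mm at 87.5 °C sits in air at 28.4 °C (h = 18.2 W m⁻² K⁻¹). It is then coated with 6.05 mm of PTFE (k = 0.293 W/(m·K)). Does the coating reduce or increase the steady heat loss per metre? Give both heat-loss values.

Critical radius for a cylinder: r_cr = k/h = 0.0161 m = 1.61 cm.
Outer radius after coating: r₂ = 0.00283 + 0.00605 = 0.00888 m.
Since r₁ < r_cr and r₂ ≤ r_cr, the coating moves toward the maximum at r_cr — heat loss rises.
Bare: R = 1/(2πr₁h) = 3.090 m·K/W; Q = 59.1/3.090 = 19.1 W/m.
Coated: R = R_cond + R_conv = 1.606 m·K/W; Q = 59.1/1.606 = 36.8 W/m.

increases: 19.1 → 36.8 W/m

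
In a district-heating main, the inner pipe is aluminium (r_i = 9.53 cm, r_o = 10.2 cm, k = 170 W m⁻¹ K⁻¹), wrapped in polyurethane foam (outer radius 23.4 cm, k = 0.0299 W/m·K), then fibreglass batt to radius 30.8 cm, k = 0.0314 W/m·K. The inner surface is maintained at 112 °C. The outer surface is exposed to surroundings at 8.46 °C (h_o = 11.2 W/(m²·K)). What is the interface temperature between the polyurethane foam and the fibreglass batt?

Resistance network (inner→outer):
  R'_aluminium = ln(0.102/0.0953)/(2πk) = 0.06794/(2π·170) = 6.361×10^-5 m·K/W
  R'_polyurethane foam = ln(0.234/0.102)/(2πk) = 0.8303/(2π·0.0299) = 4.420 m·K/W
  R'_fibreglass batt = ln(0.308/0.234)/(2πk) = 0.2748/(2π·0.0314) = 1.393 m·K/W
  R'_conv,out = 1/(2πr h) = 1/(2π·0.308·11.2) = 0.04614 m·K/W
ΣR = 6.361×10^-5 + 4.420 + 1.393 + 0.04614 = 5.859 m·K/W
Q' = ΔT/ΣR = (112 °C − 8.46 °C)/5.859 = 17.67 W/m
From the inner boundary to the polyurethane foam/fibreglass batt interface, ΣR_partial = 4.420 m·K/W.
T_interface = T_in − Q'·ΣR_partial = 112 °C − (17.67)(4.420) = 33.9 °C

T = 33.9 °C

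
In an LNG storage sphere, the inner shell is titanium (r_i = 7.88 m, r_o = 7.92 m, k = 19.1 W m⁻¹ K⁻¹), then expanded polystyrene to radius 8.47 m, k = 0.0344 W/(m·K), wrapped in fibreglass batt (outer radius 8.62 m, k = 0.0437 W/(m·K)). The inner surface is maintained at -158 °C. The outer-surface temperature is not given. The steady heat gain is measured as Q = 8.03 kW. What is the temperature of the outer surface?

Series resistances:
  R_titanium = (1/7.88 − 1/7.92)/(4πk) = 6.409×10^-4/(4π·19.1) = 2.670×10^-6 K/W
  R_expanded polystyrene = (1/7.92 − 1/8.47)/(4πk) = 0.008199/(4π·0.0344) = 0.01897 K/W
  R_fibreglass batt = (1/8.47 − 1/8.62)/(4πk) = 0.002054/(4π·0.0437) = 0.003741 K/W
ΣR = 0.02271 K/W
ΔT = Q·ΣR = 8030 × 0.02271 = 182.4 K
Heat flows inward, so T_out = T_in + ΔT = -158 + 182.4 = 24.4 °C

T_out = 24.4 °C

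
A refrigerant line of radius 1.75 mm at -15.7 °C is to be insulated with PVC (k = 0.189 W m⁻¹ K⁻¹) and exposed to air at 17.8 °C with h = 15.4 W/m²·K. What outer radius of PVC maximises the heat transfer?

r_cr = 1.23 cm

For a cylinder, r_cr = k_ins/h = 0.189/15.4 = 0.0123 m = 1.23 cm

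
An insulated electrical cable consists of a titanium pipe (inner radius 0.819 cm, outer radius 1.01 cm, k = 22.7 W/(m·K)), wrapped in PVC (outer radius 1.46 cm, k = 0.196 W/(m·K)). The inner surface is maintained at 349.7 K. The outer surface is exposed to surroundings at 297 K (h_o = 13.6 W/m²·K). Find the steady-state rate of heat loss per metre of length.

Series thermal resistances, inner to outer:
  R'_titanium = ln(0.0101/0.00819)/(2πk) = 0.2096/(2π·22.7) = 0.001470 m·K/W
  R'_PVC = ln(0.0146/0.0101)/(2πk) = 0.3685/(2π·0.196) = 0.2992 m·K/W
  R'_conv,out = 1/(2πr h) = 1/(2π·0.0146·13.6) = 0.8015 m·K/W
ΣR = 0.001470 + 0.2992 + 0.8015 = 1.102 m·K/W
Q' = ΔT/ΣR = (349.7 K − 297 K)/1.102 = 47.8 W/m

Q' = 47.8 W/m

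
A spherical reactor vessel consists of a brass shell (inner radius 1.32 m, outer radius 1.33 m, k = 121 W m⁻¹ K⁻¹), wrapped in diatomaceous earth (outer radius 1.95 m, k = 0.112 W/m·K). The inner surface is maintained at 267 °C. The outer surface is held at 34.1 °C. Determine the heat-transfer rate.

Q = 1370 W

Resistance network (inner→outer):
  R_brass = (1/1.32 − 1/1.33)/(4πk) = 0.005696/(4π·121) = 3.746×10^-6 K/W
  R_diatomaceous earth = (1/1.33 − 1/1.95)/(4πk) = 0.2391/(4π·0.112) = 0.1699 K/W
ΣR = 3.746×10^-6 + 0.1699 = 0.1699 K/W
Q = ΔT/ΣR = (267 °C − 34.1 °C)/0.1699 = 1370 W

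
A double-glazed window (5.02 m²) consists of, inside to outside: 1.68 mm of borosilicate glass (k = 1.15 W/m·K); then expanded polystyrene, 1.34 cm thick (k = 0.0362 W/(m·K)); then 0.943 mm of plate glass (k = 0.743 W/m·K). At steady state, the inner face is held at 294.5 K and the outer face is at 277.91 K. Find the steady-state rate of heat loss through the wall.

Q = 223 W

Treat each layer as a resistance in series:
  R_borosilicate glass = L/(kA) = 0.00168/(1.15·5.02) = 2.910×10^-4 K/W
  R_expanded polystyrene = L/(kA) = 0.0134/(0.0362·5.02) = 0.07374 K/W
  R_plate glass = L/(kA) = 9.43×10^-4/(0.743·5.02) = 2.528×10^-4 K/W
ΣR = 2.910×10^-4 + 0.07374 + 2.528×10^-4 = 0.07428 K/W
Q = ΔT/ΣR = (294.5 K − 277.91 K)/0.07428 = 223 W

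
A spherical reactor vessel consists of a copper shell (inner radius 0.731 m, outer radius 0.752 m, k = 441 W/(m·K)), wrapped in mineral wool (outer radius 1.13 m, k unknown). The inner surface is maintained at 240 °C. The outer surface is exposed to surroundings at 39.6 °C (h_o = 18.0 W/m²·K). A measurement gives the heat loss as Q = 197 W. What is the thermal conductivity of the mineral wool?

ΣR = ΔT/Q = |240 − 39.6|/197 = 1.017 K/W
Known resistances:
  R_copper = (1/0.731 − 1/0.752)/(4πk) = 0.03820/(4π·441) = 6.893×10^-6 K/W
  R_conv,out = 1/(4πr²h) = 1/(4π·1.13²·18.0) = 0.003462 K/W
R_mineral wool = ΣR − ΣR_known = 1.017 − 0.003469 = 1.014 K/W
(1/r₁−1/r₂)/(4πk) = 1.014 ⇒ k = 0.4448/(4π·1.014) = 0.0349 W/m·K

k = 0.0349 W/m·K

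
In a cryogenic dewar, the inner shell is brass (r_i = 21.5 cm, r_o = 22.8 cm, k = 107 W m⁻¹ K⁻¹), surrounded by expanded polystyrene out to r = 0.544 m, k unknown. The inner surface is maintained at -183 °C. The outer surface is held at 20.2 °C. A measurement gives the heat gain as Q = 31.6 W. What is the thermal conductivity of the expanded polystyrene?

ΣR = ΔT/Q = |-183 − 20.2|/31.6 = 6.430 K/W
Known resistances:
  R_brass = (1/0.215 − 1/0.228)/(4πk) = 0.2652/(4π·107) = 1.972×10^-4 K/W
R_expanded polystyrene = ΣR − ΣR_known = 6.430 − 1.972×10^-4 = 6.430 K/W
(1/r₁−1/r₂)/(4πk) = 6.430 ⇒ k = 2.548/(4π·6.430) = 0.0315 W/m·K

k = 0.0315 W/m·K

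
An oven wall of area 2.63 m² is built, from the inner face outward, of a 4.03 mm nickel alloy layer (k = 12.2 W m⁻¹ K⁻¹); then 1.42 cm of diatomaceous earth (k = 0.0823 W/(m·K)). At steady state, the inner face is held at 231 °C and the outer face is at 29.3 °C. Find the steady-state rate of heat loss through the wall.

Q = 3070 W

Resistance network (inner→outer):
  R_nickel alloy = L/(kA) = 0.00403/(12.2·2.63) = 1.256×10^-4 K/W
  R_diatomaceous earth = L/(kA) = 0.0142/(0.0823·2.63) = 0.06560 K/W
ΣR = 1.256×10^-4 + 0.06560 = 0.06573 K/W
Q = ΔT/ΣR = (231 °C − 29.3 °C)/0.06573 = 3070 W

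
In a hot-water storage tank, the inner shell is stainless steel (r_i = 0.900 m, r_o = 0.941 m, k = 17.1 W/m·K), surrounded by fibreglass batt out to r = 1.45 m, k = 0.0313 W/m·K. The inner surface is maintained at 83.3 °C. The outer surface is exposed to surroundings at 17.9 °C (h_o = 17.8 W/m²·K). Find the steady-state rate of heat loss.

Series thermal resistances, inner to outer:
  R_stainless steel = (1/0.900 − 1/0.941)/(4πk) = 0.04841/(4π·17.1) = 2.253×10^-4 K/W
  R_fibreglass batt = (1/0.941 − 1/1.45)/(4πk) = 0.3730/(4π·0.0313) = 0.9484 K/W
  R_conv,out = 1/(4πr²h) = 1/(4π·1.45²·17.8) = 0.002126 K/W
ΣR = 2.253×10^-4 + 0.9484 + 0.002126 = 0.9508 K/W
Q = ΔT/ΣR = (83.3 °C − 17.9 °C)/0.9508 = 68.8 W

Q = 68.8 W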